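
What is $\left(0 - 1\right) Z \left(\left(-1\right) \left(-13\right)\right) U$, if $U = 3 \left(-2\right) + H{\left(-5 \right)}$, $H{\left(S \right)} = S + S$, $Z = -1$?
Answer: $-208$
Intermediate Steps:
$H{\left(S \right)} = 2 S$
$U = -16$ ($U = 3 \left(-2\right) + 2 \left(-5\right) = -6 - 10 = -16$)
$\left(0 - 1\right) Z \left(\left(-1\right) \left(-13\right)\right) U = \left(0 - 1\right) \left(-1\right) \left(\left(-1\right) \left(-13\right)\right) \left(-16\right) = \left(-1\right) \left(-1\right) 13 \left(-16\right) = 1 \cdot 13 \left(-16\right) = 13 \left(-16\right) = -208$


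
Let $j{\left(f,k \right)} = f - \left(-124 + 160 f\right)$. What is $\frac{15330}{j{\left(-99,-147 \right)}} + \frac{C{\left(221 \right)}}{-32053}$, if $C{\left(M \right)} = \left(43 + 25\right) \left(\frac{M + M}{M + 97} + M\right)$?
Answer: $\frac{22150222}{44794911} \approx 0.49448$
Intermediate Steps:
$j{\left(f,k \right)} = 124 - 159 f$ ($j{\left(f,k \right)} = f - \left(-124 + 160 f\right) = 124 - 159 f$)
$C{\left(M \right)} = 68 M + \frac{136 M}{97 + M}$ ($C{\left(M \right)} = 68 \left(\frac{2 M}{97 + M} + M\right) = 68 \left(M + \frac{2 M}{97 + M}\right) = 68 M + \frac{136 M}{97 + M}$)
$\frac{15330}{j{\left(-99,-147 \right)}} + \frac{C{\left(221 \right)}}{-32053} = \frac{15330}{124 - -15741} + \frac{68 \cdot 221 \frac{1}{97 + 221} \left(99 + 221\right)}{-32053} = \frac{15330}{124 + 15741} + 68 \cdot 221 \cdot \frac{1}{318} \cdot 320 \left(- \frac{1}{32053}\right) = \frac{15330}{15865} + 68 \cdot 221 \cdot \frac{1}{318} \cdot 320 \left(- \frac{1}{32053}\right) = 15330 \cdot \frac{1}{15865} + \frac{2404480}{159} \left(- \frac{1}{32053}\right) = \frac{3066}{3173} - \frac{2404480}{5096427} = \frac{22150222}{44794911}$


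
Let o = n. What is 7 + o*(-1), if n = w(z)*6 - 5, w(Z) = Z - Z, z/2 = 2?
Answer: 12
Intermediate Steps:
z = 4 (z = 2*2 = 4)
w(Z) = 0
n = -5 (n = 0*6 - 5 = 0 - 5 = -5)
o = -5
7 + o*(-1) = 7 - 5*(-1) = 7 + 5 = 12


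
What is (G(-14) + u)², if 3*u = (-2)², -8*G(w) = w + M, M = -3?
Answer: 6889/576 ≈ 11.960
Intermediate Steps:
G(w) = 3/8 - w/8 (G(w) = -(w - 3)/8 = -(-3 + w)/8 = 3/8 - w/8)
u = 4/3 (u = (⅓)*(-2)² = (⅓)*4 = 4/3 ≈ 1.3333)
(G(-14) + u)² = ((3/8 - ⅛*(-14)) + 4/3)² = ((3/8 + 7/4) + 4/3)² = (17/8 + 4/3)² = (83/24)² = 6889/576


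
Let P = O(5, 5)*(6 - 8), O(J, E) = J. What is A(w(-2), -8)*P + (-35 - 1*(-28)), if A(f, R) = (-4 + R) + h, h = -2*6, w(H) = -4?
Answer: 233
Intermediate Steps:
P = -10 (P = 5*(6 - 8) = 5*(-2) = -10)
h = -12
A(f, R) = -16 + R (A(f, R) = (-4 + R) - 12 = -16 + R)
A(w(-2), -8)*P + (-35 - 1*(-28)) = (-16 - 8)*(-10) + (-35 - 1*(-28)) = -24*(-10) + (-35 + 28) = 240 - 7 = 233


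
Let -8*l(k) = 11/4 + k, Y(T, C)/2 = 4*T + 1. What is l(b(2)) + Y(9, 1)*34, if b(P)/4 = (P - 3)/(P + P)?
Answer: 80505/32 ≈ 2515.8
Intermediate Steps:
b(P) = 2*(-3 + P)/P (b(P) = 4*((P - 3)/(P + P)) = 4*((-3 + P)/((2*P))) = 4*((-3 + P)*(1/(2*P))) = 4*((-3 + P)/(2*P)) = 2*(-3 + P)/P)
Y(T, C) = 2 + 8*T (Y(T, C) = 2*(4*T + 1) = 2*(1 + 4*T) = 2 + 8*T)
l(k) = -11/32 - k/8 (l(k) = -(11/4 + k)/8 = -11/32 - k/8)
l(b(2)) + Y(9, 1)*34 = (-11/32 - (2 - 6/2)/8) + (2 + 8*9)*34 = (-11/32 - (2 - 6*1/2)/8) + (2 + 72)*34 = (-11/32 - (2 - 3)/8) + 74*34 = (-11/32 - 1/8*(-1)) + 2516 = (-11/32 + 1/8) + 2516 = -7/32 + 2516 = 80505/32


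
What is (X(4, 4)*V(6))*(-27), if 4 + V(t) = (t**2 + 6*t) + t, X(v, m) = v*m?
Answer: -31968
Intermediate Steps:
X(v, m) = m*v
V(t) = -4 + t**2 + 7*t (V(t) = -4 + ((t**2 + 6*t) + t) = -4 + (t**2 + 7*t) = -4 + t**2 + 7*t)
(X(4, 4)*V(6))*(-27) = ((4*4)*(-4 + 6**2 + 7*6))*(-27) = (16*(-4 + 36 + 42))*(-27) = (16*74)*(-27) = 1184*(-27) = -31968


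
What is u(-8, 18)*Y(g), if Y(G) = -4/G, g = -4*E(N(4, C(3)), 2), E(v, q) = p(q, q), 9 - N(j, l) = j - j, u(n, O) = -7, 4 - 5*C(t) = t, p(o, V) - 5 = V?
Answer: -1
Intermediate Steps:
p(o, V) = 5 + V
C(t) = ⅘ - t/5
N(j, l) = 9 (N(j, l) = 9 - (j - j) = 9 - 1*0 = 9 + 0 = 9)
E(v, q) = 5 + q
g = -28 (g = -4*(5 + 2) = -4*7 = -28)
u(-8, 18)*Y(g) = -(-28)/(-28) = -(-28)*(-1)/28 = -7*⅐ = -1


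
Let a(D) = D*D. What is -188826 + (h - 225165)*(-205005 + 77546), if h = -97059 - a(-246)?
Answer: 48783468834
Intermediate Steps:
a(D) = D²
h = -157575 (h = -97059 - 1*(-246)² = -97059 - 1*60516 = -97059 - 60516 = -157575)
-188826 + (h - 225165)*(-205005 + 77546) = -188826 + (-157575 - 225165)*(-205005 + 77546) = -188826 - 382740*(-127459) = -188826 + 48783657660 = 48783468834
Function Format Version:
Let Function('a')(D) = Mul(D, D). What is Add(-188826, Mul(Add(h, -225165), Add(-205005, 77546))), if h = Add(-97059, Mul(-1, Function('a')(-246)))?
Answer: 48783468834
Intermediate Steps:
Function('a')(D) = Pow(D, 2)
h = -157575 (h = Add(-97059, Mul(-1, Pow(-246, 2))) = Add(-97059, Mul(-1, 60516)) = Add(-97059, -60516) = -157575)
Add(-188826, Mul(Add(h, -225165), Add(-205005, 77546))) = Add(-188826, Mul(Add(-157575, -225165), Add(-205005, 77546))) = Add(-188826, Mul(-382740, -127459)) = Add(-188826, 48783657660) = 48783468834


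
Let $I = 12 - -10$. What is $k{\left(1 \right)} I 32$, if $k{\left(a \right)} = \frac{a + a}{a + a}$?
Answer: $704$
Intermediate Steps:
$I = 22$ ($I = 12 + 10 = 22$)
$k{\left(a \right)} = 1$ ($k{\left(a \right)} = \frac{2 a}{2 a} = 2 a \frac{1}{2 a} = 1$)
$k{\left(1 \right)} I 32 = 1 \cdot 22 \cdot 32 = 22 \cdot 32 = 704$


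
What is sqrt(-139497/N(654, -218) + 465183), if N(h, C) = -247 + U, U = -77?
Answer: sqrt(150858789)/18 ≈ 682.36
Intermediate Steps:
N(h, C) = -324 (N(h, C) = -247 - 77 = -324)
sqrt(-139497/N(654, -218) + 465183) = sqrt(-139497/(-324) + 465183) = sqrt(-139497*(-1/324) + 465183) = sqrt(46499/108 + 465183) = sqrt(50286263/108) = sqrt(150858789)/18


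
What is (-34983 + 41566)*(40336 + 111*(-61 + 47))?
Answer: 255301906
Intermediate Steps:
(-34983 + 41566)*(40336 + 111*(-61 + 47)) = 6583*(40336 + 111*(-14)) = 6583*(40336 - 1554) = 6583*38782 = 255301906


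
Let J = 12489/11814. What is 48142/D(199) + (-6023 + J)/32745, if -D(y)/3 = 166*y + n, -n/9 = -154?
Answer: -72138765274/110961311505 ≈ -0.65013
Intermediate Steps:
n = 1386 (n = -9*(-154) = 1386)
J = 4163/3938 (J = 12489*(1/11814) = 4163/3938 ≈ 1.0571)
D(y) = -4158 - 498*y (D(y) = -3*(166*y + 1386) = -3*(1386 + 166*y) = -4158 - 498*y)
48142/D(199) + (-6023 + J)/32745 = 48142/(-4158 - 498*199) + (-6023 + 4163/3938)/32745 = 48142/(-4158 - 99102) - 23714411/3938*1/32745 = 48142/(-103260) - 23714411/128949810 = 48142*(-1/103260) - 23714411/128949810 = -24071/51630 - 23714411/128949810 = -72138765274/110961311505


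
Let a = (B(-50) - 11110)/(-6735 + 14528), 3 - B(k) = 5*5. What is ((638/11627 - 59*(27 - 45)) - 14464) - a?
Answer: -110382749284/8237201 ≈ -13401.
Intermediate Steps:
B(k) = -22 (B(k) = 3 - 5*5 = 3 - 1*25 = 3 - 25 = -22)
a = -11132/7793 (a = (-22 - 11110)/(-6735 + 14528) = -11132/7793 ≈ -1.4285)
((638/11627 - 59*(27 - 45)) - 14464) - a = ((638/11627 - 59*(27 - 45)) - 14464) - 1*(-11132/7793) = ((638*(1/11627) - 59*(-18)) - 14464) + 11132/7793 = ((58/1057 + 1062) - 14464) + 11132/7793 = (1122592/1057 - 14464) + 11132/7793 = -14165856/1057 + 11132/7793 = -110382749284/8237201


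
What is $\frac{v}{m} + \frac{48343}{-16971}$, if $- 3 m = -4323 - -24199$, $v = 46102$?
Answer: $- \frac{1654028297}{168657798} \approx -9.807$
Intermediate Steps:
$m = - \frac{19876}{3}$ ($m = - \frac{-4323 - -24199}{3} = - \frac{-4323 + 24199}{3} = \left(- \frac{1}{3}\right) 19876 = - \frac{19876}{3} \approx -6625.3$)
$\frac{v}{m} + \frac{48343}{-16971} = \frac{46102}{- \frac{19876}{3}} + \frac{48343}{-16971} = 46102 \left(- \frac{3}{19876}\right) + 48343 \left(- \frac{1}{16971}\right) = - \frac{69153}{9938} - \frac{48343}{16971} = - \frac{1654028297}{168657798}$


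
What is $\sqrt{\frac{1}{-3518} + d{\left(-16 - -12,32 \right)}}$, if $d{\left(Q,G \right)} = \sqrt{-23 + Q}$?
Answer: $\frac{\sqrt{-3518 + 37128972 i \sqrt{3}}}{3518} \approx 1.6118 + 1.6119 i$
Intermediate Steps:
$\sqrt{\frac{1}{-3518} + d{\left(-16 - -12,32 \right)}} = \sqrt{\frac{1}{-3518} + \sqrt{-23 - 4}} = \sqrt{- \frac{1}{3518} + \sqrt{-23 + \left(-16 + 12\right)}} = \sqrt{- \frac{1}{3518} + \sqrt{-23 - 4}} = \sqrt{- \frac{1}{3518} + \sqrt{-27}} = \sqrt{- \frac{1}{3518} + 3 i \sqrt{3}}$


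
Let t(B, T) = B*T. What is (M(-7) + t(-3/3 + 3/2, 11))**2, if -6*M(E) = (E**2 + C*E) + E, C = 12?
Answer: 625/4 ≈ 156.25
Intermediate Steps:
M(E) = -13*E/6 - E**2/6 (M(E) = -((E**2 + 12*E) + E)/6 = -(E**2 + 13*E)/6 = -13*E/6 - E**2/6)
(M(-7) + t(-3/3 + 3/2, 11))**2 = (-1/6*(-7)*(13 - 7) + (-3/3 + 3/2)*11)**2 = (-1/6*(-7)*6 + (-3*1/3 + 3*(1/2))*11)**2 = (7 + (-1 + 3/2)*11)**2 = (7 + (1/2)*11)**2 = (7 + 11/2)**2 = (25/2)**2 = 625/4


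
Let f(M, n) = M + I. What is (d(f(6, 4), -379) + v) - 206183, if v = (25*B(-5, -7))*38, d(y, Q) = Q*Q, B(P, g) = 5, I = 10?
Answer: -57792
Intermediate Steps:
f(M, n) = 10 + M (f(M, n) = M + 10 = 10 + M)
d(y, Q) = Q**2
v = 4750 (v = (25*5)*38 = 125*38 = 4750)
(d(f(6, 4), -379) + v) - 206183 = ((-379)**2 + 4750) - 206183 = (143641 + 4750) - 206183 = 148391 - 206183 = -57792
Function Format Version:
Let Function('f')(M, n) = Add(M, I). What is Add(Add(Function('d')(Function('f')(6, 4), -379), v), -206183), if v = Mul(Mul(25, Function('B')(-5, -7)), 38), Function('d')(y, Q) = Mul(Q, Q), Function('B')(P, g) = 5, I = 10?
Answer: -57792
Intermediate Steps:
Function('f')(M, n) = Add(10, M) (Function('f')(M, n) = Add(M, 10) = Add(10, M))
Function('d')(y, Q) = Pow(Q, 2)
v = 4750 (v = Mul(Mul(25, 5), 38) = Mul(125, 38) = 4750)
Add(Add(Function('d')(Function('f')(6, 4), -379), v), -206183) = Add(Add(Pow(-379, 2), 4750), -206183) = Add(Add(143641, 4750), -206183) = Add(148391, -206183) = -57792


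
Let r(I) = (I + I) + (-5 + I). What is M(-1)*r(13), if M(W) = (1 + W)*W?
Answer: 0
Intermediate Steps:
M(W) = W*(1 + W)
r(I) = -5 + 3*I (r(I) = 2*I + (-5 + I) = -5 + 3*I)
M(-1)*r(13) = (-(1 - 1))*(-5 + 3*13) = (-1*0)*(-5 + 39) = 0*34 = 0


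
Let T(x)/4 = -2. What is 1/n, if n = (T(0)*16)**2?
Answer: 1/16384 ≈ 6.1035e-5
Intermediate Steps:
T(x) = -8 (T(x) = 4*(-2) = -8)
n = 16384 (n = (-8*16)**2 = (-128)**2 = 16384)
1/n = 1/16384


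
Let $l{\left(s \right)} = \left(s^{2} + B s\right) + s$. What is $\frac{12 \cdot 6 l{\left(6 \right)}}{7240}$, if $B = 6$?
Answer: $\frac{702}{905} \approx 0.77569$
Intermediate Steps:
$l{\left(s \right)} = s^{2} + 7 s$ ($l{\left(s \right)} = \left(s^{2} + 6 s\right) + s = s^{2} + 7 s$)
$\frac{12 \cdot 6 l{\left(6 \right)}}{7240} = \frac{12 \cdot 6 \cdot 6 \left(7 + 6\right)}{7240} = 72 \cdot 6 \cdot 13 \cdot \frac{1}{7240} = 72 \cdot 78 \cdot \frac{1}{7240} = 5616 \cdot \frac{1}{7240} = \frac{702}{905}$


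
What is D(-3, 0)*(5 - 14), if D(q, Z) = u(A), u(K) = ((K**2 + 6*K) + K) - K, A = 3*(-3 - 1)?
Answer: -648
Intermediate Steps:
A = -12 (A = 3*(-4) = -12)
u(K) = K**2 + 6*K (u(K) = (K**2 + 7*K) - K = K**2 + 6*K)
D(q, Z) = 72 (D(q, Z) = -12*(6 - 12) = -12*(-6) = 72)
D(-3, 0)*(5 - 14) = 72*(5 - 14) = 72*(-9) = -648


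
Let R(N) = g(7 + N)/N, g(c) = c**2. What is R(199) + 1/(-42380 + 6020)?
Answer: 1542972761/7235640 ≈ 213.25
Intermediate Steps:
R(N) = (7 + N)**2/N
R(199) + 1/(-42380 + 6020) = (7 + 199)**2/199 + 1/(-42380 + 6020) = (1/199)*206**2 + 1/(-36360) = (1/199)*42436 - 1/36360 = 42436/199 - 1/36360 = 1542972761/7235640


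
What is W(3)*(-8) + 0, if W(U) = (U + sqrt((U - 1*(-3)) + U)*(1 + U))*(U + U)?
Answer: -720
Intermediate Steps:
W(U) = 2*U*(U + sqrt(3 + 2*U)*(1 + U)) (W(U) = (U + sqrt((U + 3) + U)*(1 + U))*(2*U) = (U + sqrt((3 + U) + U)*(1 + U))*(2*U) = (U + sqrt(3 + 2*U)*(1 + U))*(2*U) = 2*U*(U + sqrt(3 + 2*U)*(1 + U)))
W(3)*(-8) + 0 = (2*3*(3 + sqrt(3 + 2*3) + 3*sqrt(3 + 2*3)))*(-8) + 0 = (2*3*(3 + sqrt(3 + 6) + 3*sqrt(3 + 6)))*(-8) + 0 = (2*3*(3 + sqrt(9) + 3*sqrt(9)))*(-8) + 0 = (2*3*(3 + 3 + 3*3))*(-8) + 0 = (2*3*(3 + 3 + 9))*(-8) + 0 = (2*3*15)*(-8) + 0 = 90*(-8) + 0 = -720 + 0 = -720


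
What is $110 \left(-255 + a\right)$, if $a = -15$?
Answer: $-29700$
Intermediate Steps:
$110 \left(-255 + a\right) = 110 \left(-255 - 15\right) = 110 \left(-270\right) = -29700$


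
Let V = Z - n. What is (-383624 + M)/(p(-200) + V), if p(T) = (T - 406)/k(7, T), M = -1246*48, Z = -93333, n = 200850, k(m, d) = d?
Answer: 44343200/29417997 ≈ 1.5073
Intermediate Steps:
V = -294183 (V = -93333 - 1*200850 = -93333 - 200850 = -294183)
M = -59808
p(T) = (-406 + T)/T (p(T) = (T - 406)/T = (-406 + T)/T)
(-383624 + M)/(p(-200) + V) = (-383624 - 59808)/((-406 - 200)/(-200) - 294183) = -443432/(-1/200*(-606) - 294183) = -443432/(303/100 - 294183) = -443432/(-29417997/100) = -443432*(-100/29417997) = 44343200/29417997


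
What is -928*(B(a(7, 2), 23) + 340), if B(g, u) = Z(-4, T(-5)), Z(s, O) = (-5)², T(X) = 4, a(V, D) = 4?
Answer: -338720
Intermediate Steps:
Z(s, O) = 25
B(g, u) = 25
-928*(B(a(7, 2), 23) + 340) = -928*(25 + 340) = -928*365 = -338720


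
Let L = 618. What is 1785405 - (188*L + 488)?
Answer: 1668733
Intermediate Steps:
1785405 - (188*L + 488) = 1785405 - (188*618 + 488) = 1785405 - (116184 + 488) = 1785405 - 1*116672 = 1785405 - 116672 = 1668733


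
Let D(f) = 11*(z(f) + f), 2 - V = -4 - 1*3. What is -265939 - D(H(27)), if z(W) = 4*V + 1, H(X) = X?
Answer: -266643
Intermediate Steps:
V = 9 (V = 2 - (-4 - 1*3) = 2 - (-4 - 3) = 2 - 1*(-7) = 2 + 7 = 9)
z(W) = 37 (z(W) = 4*9 + 1 = 36 + 1 = 37)
D(f) = 407 + 11*f (D(f) = 11*(37 + f) = 407 + 11*f)
-265939 - D(H(27)) = -265939 - (407 + 11*27) = -265939 - (407 + 297) = -265939 - 1*704 = -265939 - 704 = -266643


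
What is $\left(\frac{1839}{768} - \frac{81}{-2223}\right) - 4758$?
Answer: $- \frac{300704141}{63232} \approx -4755.6$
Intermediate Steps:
$\left(\frac{1839}{768} - \frac{81}{-2223}\right) - 4758 = \left(1839 \cdot \frac{1}{768} - - \frac{9}{247}\right) - 4758 = \left(\frac{613}{256} + \frac{9}{247}\right) - 4758 = \frac{153715}{63232} - 4758 = - \frac{300704141}{63232}$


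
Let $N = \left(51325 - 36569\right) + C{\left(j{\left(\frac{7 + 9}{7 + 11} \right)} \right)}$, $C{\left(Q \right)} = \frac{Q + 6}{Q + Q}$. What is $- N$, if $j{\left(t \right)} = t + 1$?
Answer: $- \frac{501775}{34} \approx -14758.0$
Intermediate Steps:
$j{\left(t \right)} = 1 + t$
$C{\left(Q \right)} = \frac{6 + Q}{2 Q}$
$N = \frac{501775}{34}$ ($N = \left(51325 - 36569\right) + \frac{6 + \left(1 + \frac{7 + 9}{7 + 11}\right)}{2 \left(1 + \frac{7 + 9}{7 + 11}\right)} = 14756 + \frac{6 + \left(1 + \frac{16}{18}\right)}{2 \left(1 + \frac{16}{18}\right)} = 14756 + \frac{6 + \left(1 + 16 \cdot \frac{1}{18}\right)}{2 \left(1 + 16 \cdot \frac{1}{18}\right)} = 14756 + \frac{6 + \left(1 + \frac{8}{9}\right)}{2 \left(1 + \frac{8}{9}\right)} = 14756 + \frac{6 + \frac{17}{9}}{2 \cdot \frac{17}{9}} = 14756 + \frac{1}{2} \cdot \frac{9}{17} \cdot \frac{71}{9} = 14756 + \frac{71}{34} = \frac{501775}{34} \approx 14758.0$)
$- N = \left(-1\right) \frac{501775}{34} = - \frac{501775}{34}$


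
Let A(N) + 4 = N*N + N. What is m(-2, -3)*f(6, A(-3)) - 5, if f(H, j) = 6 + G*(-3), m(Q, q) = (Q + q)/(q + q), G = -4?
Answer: 10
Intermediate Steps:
m(Q, q) = (Q + q)/(2*q) (m(Q, q) = (Q + q)/((2*q)) = (Q + q)*(1/(2*q)) = (Q + q)/(2*q))
A(N) = -4 + N + N² (A(N) = -4 + (N*N + N) = -4 + (N² + N) = -4 + (N + N²) = -4 + N + N²)
f(H, j) = 18 (f(H, j) = 6 - 4*(-3) = 6 + 12 = 18)
m(-2, -3)*f(6, A(-3)) - 5 = ((½)*(-2 - 3)/(-3))*18 - 5 = ((½)*(-⅓)*(-5))*18 - 5 = (⅚)*18 - 5 = 15 - 5 = 10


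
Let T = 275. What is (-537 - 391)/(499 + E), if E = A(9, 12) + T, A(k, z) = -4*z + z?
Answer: -464/369 ≈ -1.2575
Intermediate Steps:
A(k, z) = -3*z
E = 239 (E = -3*12 + 275 = -36 + 275 = 239)
(-537 - 391)/(499 + E) = (-537 - 391)/(499 + 239) = -928/738 = (1/738)*(-928) = -464/369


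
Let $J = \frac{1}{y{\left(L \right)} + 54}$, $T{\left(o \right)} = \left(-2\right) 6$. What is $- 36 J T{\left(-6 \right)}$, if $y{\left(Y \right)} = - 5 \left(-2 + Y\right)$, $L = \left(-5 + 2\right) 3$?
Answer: $\frac{432}{109} \approx 3.9633$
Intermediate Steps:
$L = -9$ ($L = \left(-3\right) 3 = -9$)
$y{\left(Y \right)} = 10 - 5 Y$
$T{\left(o \right)} = -12$
$J = \frac{1}{109}$ ($J = \frac{1}{\left(10 - -45\right) + 54} = \frac{1}{\left(10 + 45\right) + 54} = \frac{1}{55 + 54} = \frac{1}{109} \approx 0.0091743$)
$- 36 J T{\left(-6 \right)} = \left(-36\right) \frac{1}{109} \left(-12\right) = \left(- \frac{36}{109}\right) \left(-12\right) = \frac{432}{109}$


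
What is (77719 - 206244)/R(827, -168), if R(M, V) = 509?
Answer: -128525/509 ≈ -252.50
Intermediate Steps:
(77719 - 206244)/R(827, -168) = (77719 - 206244)/509 = -128525*1/509 = -128525/509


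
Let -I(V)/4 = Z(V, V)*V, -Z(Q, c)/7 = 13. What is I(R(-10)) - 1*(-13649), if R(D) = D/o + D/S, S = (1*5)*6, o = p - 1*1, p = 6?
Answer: 38399/3 ≈ 12800.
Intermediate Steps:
Z(Q, c) = -91 (Z(Q, c) = -7*13 = -91)
o = 5 (o = 6 - 1*1 = 6 - 1 = 5)
S = 30 (S = 5*6 = 30)
R(D) = 7*D/30 (R(D) = D/5 + D/30 = 7*D/30)
I(V) = 364*V (I(V) = -(-364)*V = 364*V)
I(R(-10)) - 1*(-13649) = 364*((7/30)*(-10)) - 1*(-13649) = 364*(-7/3) + 13649 = -2548/3 + 13649 = 38399/3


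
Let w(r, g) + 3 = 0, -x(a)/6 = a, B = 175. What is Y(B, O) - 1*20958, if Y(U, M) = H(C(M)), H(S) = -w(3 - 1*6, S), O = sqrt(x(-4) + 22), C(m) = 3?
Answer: -20955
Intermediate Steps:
x(a) = -6*a
w(r, g) = -3 (w(r, g) = -3 + 0 = -3)
O = sqrt(46) (O = sqrt(-6*(-4) + 22) = sqrt(24 + 22) = sqrt(46) ≈ 6.7823)
H(S) = 3 (H(S) = -1*(-3) = 3)
Y(U, M) = 3
Y(B, O) - 1*20958 = 3 - 1*20958 = 3 - 20958 = -20955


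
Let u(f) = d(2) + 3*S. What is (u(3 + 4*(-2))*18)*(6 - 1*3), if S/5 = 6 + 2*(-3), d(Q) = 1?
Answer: 54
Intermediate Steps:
S = 0 (S = 5*(6 + 2*(-3)) = 5*(6 - 6) = 5*0 = 0)
u(f) = 1 (u(f) = 1 + 3*0 = 1 + 0 = 1)
(u(3 + 4*(-2))*18)*(6 - 1*3) = (1*18)*(6 - 1*3) = 18*(6 - 3) = 18*3 = 54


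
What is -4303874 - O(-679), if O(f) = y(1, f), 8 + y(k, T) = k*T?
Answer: -4303187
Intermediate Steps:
y(k, T) = -8 + T*k (y(k, T) = -8 + k*T = -8 + T*k)
O(f) = -8 + f (O(f) = -8 + f*1 = -8 + f)
-4303874 - O(-679) = -4303874 - (-8 - 679) = -4303874 - 1*(-687) = -4303874 + 687 = -4303187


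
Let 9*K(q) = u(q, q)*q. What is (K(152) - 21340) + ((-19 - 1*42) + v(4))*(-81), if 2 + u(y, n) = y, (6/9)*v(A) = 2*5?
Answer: -45242/3 ≈ -15081.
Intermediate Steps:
v(A) = 15 (v(A) = 3*(2*5)/2 = (3/2)*10 = 15)
u(y, n) = -2 + y
K(q) = q*(-2 + q)/9 (K(q) = ((-2 + q)*q)/9 = (q*(-2 + q))/9 = q*(-2 + q)/9)
(K(152) - 21340) + ((-19 - 1*42) + v(4))*(-81) = ((⅑)*152*(-2 + 152) - 21340) + ((-19 - 1*42) + 15)*(-81) = ((⅑)*152*150 - 21340) + ((-19 - 42) + 15)*(-81) = (7600/3 - 21340) + (-61 + 15)*(-81) = -56420/3 - 46*(-81) = -56420/3 + 3726 = -45242/3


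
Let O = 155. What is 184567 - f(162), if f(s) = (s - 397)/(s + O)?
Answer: 58507974/317 ≈ 1.8457e+5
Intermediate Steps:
f(s) = (-397 + s)/(155 + s) (f(s) = (s - 397)/(s + 155) = (-397 + s)/(155 + s))
184567 - f(162) = 184567 - (-397 + 162)/(155 + 162) = 184567 - (-235)/317 = 184567 - 1*(-235/317) = 184567 + 235/317 = 58507974/317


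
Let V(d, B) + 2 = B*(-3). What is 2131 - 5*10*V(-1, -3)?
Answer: 1781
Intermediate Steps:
V(d, B) = -2 - 3*B (V(d, B) = -2 + B*(-3) = -2 - 3*B)
2131 - 5*10*V(-1, -3) = 2131 - 5*10*(-2 - 3*(-3)) = 2131 - 50*(-2 + 9) = 2131 - 50*7 = 2131 - 1*350 = 2131 - 350 = 1781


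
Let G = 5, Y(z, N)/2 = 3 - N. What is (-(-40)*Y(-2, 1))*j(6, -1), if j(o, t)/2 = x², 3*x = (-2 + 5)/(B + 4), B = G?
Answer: 320/81 ≈ 3.9506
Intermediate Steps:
Y(z, N) = 6 - 2*N (Y(z, N) = 2*(3 - N) = 6 - 2*N)
B = 5
x = ⅑ (x = ((-2 + 5)/(5 + 4))/3 = (3/9)/3 = (3*(⅑))/3 = (⅓)*(⅓) = ⅑ ≈ 0.11111)
j(o, t) = 2/81 (j(o, t) = 2*(⅑)² = 2*(1/81) = 2/81)
(-(-40)*Y(-2, 1))*j(6, -1) = -(-40)*(6 - 2*1)*(2/81) = -(-40)*(6 - 2)*(2/81) = -(-40)*4*(2/81) = -8*(-20)*(2/81) = 160*(2/81) = 320/81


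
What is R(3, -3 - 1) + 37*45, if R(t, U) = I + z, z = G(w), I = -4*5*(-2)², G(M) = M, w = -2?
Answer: 1583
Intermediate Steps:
I = -80 (I = -20*4 = -80)
z = -2
R(t, U) = -82 (R(t, U) = -80 - 2 = -82)
R(3, -3 - 1) + 37*45 = -82 + 37*45 = -82 + 1665 = 1583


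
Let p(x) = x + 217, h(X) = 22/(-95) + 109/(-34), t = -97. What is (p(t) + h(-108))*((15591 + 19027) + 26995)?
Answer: 23197109661/3230 ≈ 7.1818e+6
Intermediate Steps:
h(X) = -11103/3230 (h(X) = 22*(-1/95) + 109*(-1/34) = -22/95 - 109/34 = -11103/3230)
p(x) = 217 + x
(p(t) + h(-108))*((15591 + 19027) + 26995) = ((217 - 97) - 11103/3230)*((15591 + 19027) + 26995) = (120 - 11103/3230)*(34618 + 26995) = (376497/3230)*61613 = 23197109661/3230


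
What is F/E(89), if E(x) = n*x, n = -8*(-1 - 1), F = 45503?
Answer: 45503/1424 ≈ 31.954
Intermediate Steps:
n = 16 (n = -8*(-2) = 16)
E(x) = 16*x
F/E(89) = 45503/((16*89)) = 45503/1424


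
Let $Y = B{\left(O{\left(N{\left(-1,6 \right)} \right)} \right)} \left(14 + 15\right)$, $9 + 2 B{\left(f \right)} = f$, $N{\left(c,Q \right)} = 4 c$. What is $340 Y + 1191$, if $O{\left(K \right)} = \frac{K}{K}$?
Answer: $-38249$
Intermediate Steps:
$O{\left(K \right)} = 1$
$B{\left(f \right)} = - \frac{9}{2} + \frac{f}{2}$
$Y = -116$ ($Y = \left(- \frac{9}{2} + \frac{1}{2} \cdot 1\right) \left(14 + 15\right) = \left(- \frac{9}{2} + \frac{1}{2}\right) 29 = \left(-4\right) 29 = -116$)
$340 Y + 1191 = 340 \left(-116\right) + 1191 = -39440 + 1191 = -38249$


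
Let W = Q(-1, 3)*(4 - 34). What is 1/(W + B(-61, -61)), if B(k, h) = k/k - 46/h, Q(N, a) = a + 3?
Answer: -61/10873 ≈ -0.0056102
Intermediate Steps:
Q(N, a) = 3 + a
B(k, h) = 1 - 46/h
W = -180 (W = (3 + 3)*(4 - 34) = 6*(-30) = -180)
1/(W + B(-61, -61)) = 1/(-180 + (-46 - 61)/(-61)) = 1/(-180 - 1/61*(-107)) = 1/(-180 + 107/61) = 1/(-10873/61) = -61/10873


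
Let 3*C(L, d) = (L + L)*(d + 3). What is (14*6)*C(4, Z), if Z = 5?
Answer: 1792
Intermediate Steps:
C(L, d) = 2*L*(3 + d)/3 (C(L, d) = ((L + L)*(d + 3))/3 = ((2*L)*(3 + d))/3 = (2*L*(3 + d))/3 = 2*L*(3 + d)/3)
(14*6)*C(4, Z) = (14*6)*((⅔)*4*(3 + 5)) = 84*((⅔)*4*8) = 84*(64/3) = 1792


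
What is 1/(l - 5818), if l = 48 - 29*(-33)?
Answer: -1/4813 ≈ -0.00020777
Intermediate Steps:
l = 1005 (l = 48 + 957 = 1005)
1/(l - 5818) = 1/(1005 - 5818) = 1/(-4813) = -1/4813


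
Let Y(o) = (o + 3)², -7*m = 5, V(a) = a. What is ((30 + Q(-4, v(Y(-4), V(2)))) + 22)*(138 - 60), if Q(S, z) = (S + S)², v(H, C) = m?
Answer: 9048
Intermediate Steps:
m = -5/7 (m = -⅐*5 = -5/7 ≈ -0.71429)
Y(o) = (3 + o)²
v(H, C) = -5/7
Q(S, z) = 4*S² (Q(S, z) = (2*S)² = 4*S²)
((30 + Q(-4, v(Y(-4), V(2)))) + 22)*(138 - 60) = ((30 + 4*(-4)²) + 22)*(138 - 60) = ((30 + 4*16) + 22)*78 = ((30 + 64) + 22)*78 = (94 + 22)*78 = 116*78 = 9048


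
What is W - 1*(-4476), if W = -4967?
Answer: -491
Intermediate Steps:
W - 1*(-4476) = -4967 - 1*(-4476) = -4967 + 4476 = -491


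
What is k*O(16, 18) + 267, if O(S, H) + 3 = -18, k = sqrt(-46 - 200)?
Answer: 267 - 21*I*sqrt(246) ≈ 267.0 - 329.37*I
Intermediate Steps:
k = I*sqrt(246) (k = sqrt(-246) = I*sqrt(246) ≈ 15.684*I)
O(S, H) = -21 (O(S, H) = -3 - 18 = -21)
k*O(16, 18) + 267 = (I*sqrt(246))*(-21) + 267 = -21*I*sqrt(246) + 267 = 267 - 21*I*sqrt(246)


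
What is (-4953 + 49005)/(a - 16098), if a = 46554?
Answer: 3671/2538 ≈ 1.4464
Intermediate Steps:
(-4953 + 49005)/(a - 16098) = (-4953 + 49005)/(46554 - 16098) = 44052/30456 = 44052*(1/30456) = 3671/2538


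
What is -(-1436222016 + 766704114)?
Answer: 669517902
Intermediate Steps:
-(-1436222016 + 766704114) = -57987/(1/(-31235 + (6467 + 13222))) = -57987/(1/(-31235 + 19689)) = -57987/(1/(-11546)) = -57987/(-1/11546) = -57987*(-11546) = 669517902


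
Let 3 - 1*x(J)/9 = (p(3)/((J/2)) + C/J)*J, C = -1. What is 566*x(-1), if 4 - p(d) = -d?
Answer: -50940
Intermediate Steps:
p(d) = 4 + d (p(d) = 4 - (-1)*d = 4 + d)
x(J) = -90 (x(J) = 27 - 9*((4 + 3)/((J/2)) - 1/J)*J = 27 - 9*(7/((J*(½))) - 1/J)*J = 27 - 9*(7/((J/2)) - 1/J)*J = 27 - 9*(7*(2/J) - 1/J)*J = 27 - 9*(14/J - 1/J)*J = 27 - 9*13/J*J = 27 - 9*13 = 27 - 117 = -90)
566*x(-1) = 566*(-90) = -50940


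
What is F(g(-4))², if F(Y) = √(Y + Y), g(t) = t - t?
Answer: 0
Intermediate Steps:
g(t) = 0
F(Y) = √2*√Y (F(Y) = √(2*Y) = √2*√Y)
F(g(-4))² = (√2*√0)² = (√2*0)² = 0² = 0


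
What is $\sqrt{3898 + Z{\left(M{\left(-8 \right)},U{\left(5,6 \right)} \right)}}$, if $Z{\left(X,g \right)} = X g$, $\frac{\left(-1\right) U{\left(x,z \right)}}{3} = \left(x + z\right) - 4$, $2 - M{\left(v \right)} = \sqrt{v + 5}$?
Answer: $\sqrt{3856 + 21 i \sqrt{3}} \approx 62.097 + 0.2929 i$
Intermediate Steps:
$M{\left(v \right)} = 2 - \sqrt{5 + v}$ ($M{\left(v \right)} = 2 - \sqrt{v + 5} = 2 - \sqrt{5 + v}$)
$U{\left(x,z \right)} = 12 - 3 x - 3 z$ ($U{\left(x,z \right)} = - 3 \left(\left(x + z\right) - 4\right) = - 3 \left(-4 + x + z\right) = 12 - 3 x - 3 z$)
$\sqrt{3898 + Z{\left(M{\left(-8 \right)},U{\left(5,6 \right)} \right)}} = \sqrt{3898 + \left(2 - \sqrt{5 - 8}\right) \left(12 - 15 - 18\right)} = \sqrt{3898 + \left(2 - \sqrt{-3}\right) \left(12 - 15 - 18\right)} = \sqrt{3898 + \left(2 - i \sqrt{3}\right) \left(-21\right)} = \sqrt{3898 - \left(42 - 21 i \sqrt{3}\right)} = \sqrt{3856 + 21 i \sqrt{3}}$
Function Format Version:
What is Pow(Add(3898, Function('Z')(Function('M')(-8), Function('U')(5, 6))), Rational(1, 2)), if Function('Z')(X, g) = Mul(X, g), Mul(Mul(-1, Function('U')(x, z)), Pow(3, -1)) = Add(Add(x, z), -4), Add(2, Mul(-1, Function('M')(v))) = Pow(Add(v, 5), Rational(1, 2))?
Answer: Pow(Add(3856, Mul(21, I, Pow(3, Rational(1, 2)))), Rational(1, 2)) ≈ Add(62.097, Mul(0.2929, I))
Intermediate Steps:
Function('M')(v) = Add(2, Mul(-1, Pow(Add(5, v), Rational(1, 2)))) (Function('M')(v) = Add(2, Mul(-1, Pow(Add(v, 5), Rational(1, 2)))) = Add(2, Mul(-1, Pow(Add(5, v), Rational(1, 2)))))
Function('U')(x, z) = Add(12, Mul(-3, x), Mul(-3, z)) (Function('U')(x, z) = Mul(-3, Add(Add(x, z), -4)) = Mul(-3, Add(-4, x, z)) = Add(12, Mul(-3, x), Mul(-3, z)))
Pow(Add(3898, Function('Z')(Function('M')(-8), Function('U')(5, 6))), Rational(1, 2)) = Pow(Add(3898, Mul(Add(2, Mul(-1, Pow(Add(5, -8), Rational(1, 2)))), Add(12, Mul(-3, 5), Mul(-3, 6)))), Rational(1, 2)) = Pow(Add(3898, Mul(Add(2, Mul(-1, Pow(-3, Rational(1, 2)))), Add(12, -15, -18))), Rational(1, 2)) = Pow(Add(3898, Mul(Add(2, Mul(-1, Mul(I, Pow(3, Rational(1, 2))))), -21)), Rational(1, 2)) = Pow(Add(3898, Mul(Add(2, Mul(-1, I, Pow(3, Rational(1, 2)))), -21)), Rational(1, 2)) = Pow(Add(3898, Add(-42, Mul(21, I, Pow(3, Rational(1, 2))))), Rational(1, 2)) = Pow(Add(3856, Mul(21, I, Pow(3, Rational(1, 2)))), Rational(1, 2))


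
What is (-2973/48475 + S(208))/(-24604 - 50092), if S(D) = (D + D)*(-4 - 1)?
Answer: 100830973/3620888600 ≈ 0.027847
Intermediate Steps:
S(D) = -10*D (S(D) = (2*D)*(-5) = -10*D)
(-2973/48475 + S(208))/(-24604 - 50092) = (-2973/48475 - 10*208)/(-24604 - 50092) = (-2973*1/48475 - 2080)/(-74696) = (-2973/48475 - 2080)*(-1/74696) = -100830973/48475*(-1/74696) = 100830973/3620888600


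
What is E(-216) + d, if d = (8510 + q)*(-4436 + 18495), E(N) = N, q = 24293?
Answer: 461177161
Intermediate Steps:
d = 461177377 (d = (8510 + 24293)*(-4436 + 18495) = 32803*14059 = 461177377)
E(-216) + d = -216 + 461177377 = 461177161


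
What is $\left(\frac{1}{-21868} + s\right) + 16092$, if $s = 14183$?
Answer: $\frac{662053699}{21868} \approx 30275.0$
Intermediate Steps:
$\left(\frac{1}{-21868} + s\right) + 16092 = \left(\frac{1}{-21868} + 14183\right) + 16092 = \left(- \frac{1}{21868} + 14183\right) + 16092 = \frac{310153843}{21868} + 16092 = \frac{662053699}{21868}$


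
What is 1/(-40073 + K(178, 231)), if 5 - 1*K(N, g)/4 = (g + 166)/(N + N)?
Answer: -89/3565114 ≈ -2.4964e-5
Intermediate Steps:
K(N, g) = 20 - 2*(166 + g)/N (K(N, g) = 20 - 4*(g + 166)/(N + N) = 20 - 4*(166 + g)/(2*N) = 20 - 4*(166 + g)*1/(2*N) = 20 - 2*(166 + g)/N)
1/(-40073 + K(178, 231)) = 1/(-40073 + 2*(-166 - 1*231 + 10*178)/178) = 1/(-40073 + 2*(1/178)*(-166 - 231 + 1780)) = 1/(-40073 + 2*(1/178)*1383) = 1/(-40073 + 1383/89) = 1/(-3565114/89) = -89/3565114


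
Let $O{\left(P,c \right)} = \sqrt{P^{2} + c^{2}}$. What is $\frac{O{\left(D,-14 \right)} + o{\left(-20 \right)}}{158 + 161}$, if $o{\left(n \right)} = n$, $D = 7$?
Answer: $- \frac{20}{319} + \frac{7 \sqrt{5}}{319} \approx -0.013629$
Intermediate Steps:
$\frac{O{\left(D,-14 \right)} + o{\left(-20 \right)}}{158 + 161} = \frac{\sqrt{7^{2} + \left(-14\right)^{2}} - 20}{158 + 161} = \frac{\sqrt{49 + 196} - 20}{319} = \left(\sqrt{245} - 20\right) \frac{1}{319} = \left(7 \sqrt{5} - 20\right) \frac{1}{319} = \left(-20 + 7 \sqrt{5}\right) \frac{1}{319} = - \frac{20}{319} + \frac{7 \sqrt{5}}{319}$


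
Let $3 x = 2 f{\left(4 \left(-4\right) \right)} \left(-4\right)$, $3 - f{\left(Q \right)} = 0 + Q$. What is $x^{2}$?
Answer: $\frac{23104}{9} \approx 2567.1$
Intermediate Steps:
$f{\left(Q \right)} = 3 - Q$ ($f{\left(Q \right)} = 3 - \left(0 + Q\right) = 3 - Q$)
$x = - \frac{152}{3}$ ($x = \frac{2 \left(3 - 4 \left(-4\right)\right) \left(-4\right)}{3} = \frac{2 \left(3 - -16\right) \left(-4\right)}{3} = \frac{2 \left(3 + 16\right) \left(-4\right)}{3} = \frac{2 \cdot 19 \left(-4\right)}{3} = \frac{38 \left(-4\right)}{3} = \frac{1}{3} \left(-152\right) = - \frac{152}{3} \approx -50.667$)
$x^{2} = \left(- \frac{152}{3}\right)^{2} = \frac{23104}{9}$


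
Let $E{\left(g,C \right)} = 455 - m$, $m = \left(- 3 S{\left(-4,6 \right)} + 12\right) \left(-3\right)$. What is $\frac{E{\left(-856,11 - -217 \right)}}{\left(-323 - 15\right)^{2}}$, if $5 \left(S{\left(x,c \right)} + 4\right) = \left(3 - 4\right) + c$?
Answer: $\frac{259}{57122} \approx 0.0045342$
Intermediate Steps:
$S{\left(x,c \right)} = - \frac{21}{5} + \frac{c}{5}$ ($S{\left(x,c \right)} = -4 + \frac{\left(3 - 4\right) + c}{5} = -4 + \frac{-1 + c}{5} = -4 + \left(- \frac{1}{5} + \frac{c}{5}\right) = - \frac{21}{5} + \frac{c}{5}$)
$m = -63$ ($m = \left(- 3 \left(- \frac{21}{5} + \frac{1}{5} \cdot 6\right) + 12\right) \left(-3\right) = \left(- 3 \left(- \frac{21}{5} + \frac{6}{5}\right) + 12\right) \left(-3\right) = \left(\left(-3\right) \left(-3\right) + 12\right) \left(-3\right) = \left(9 + 12\right) \left(-3\right) = 21 \left(-3\right) = -63$)
$E{\left(g,C \right)} = 518$ ($E{\left(g,C \right)} = 455 - -63 = 455 + 63 = 518$)
$\frac{E{\left(-856,11 - -217 \right)}}{\left(-323 - 15\right)^{2}} = \frac{518}{\left(-323 - 15\right)^{2}} = \frac{518}{\left(-338\right)^{2}} = \frac{518}{114244} = 518 \cdot \frac{1}{114244} = \frac{259}{57122}$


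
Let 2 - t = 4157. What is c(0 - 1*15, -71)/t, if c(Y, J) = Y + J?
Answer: 86/4155 ≈ 0.020698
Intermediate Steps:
t = -4155 (t = 2 - 1*4157 = 2 - 4157 = -4155)
c(Y, J) = J + Y
c(0 - 1*15, -71)/t = (-71 + (0 - 1*15))/(-4155) = (-71 + (0 - 15))*(-1/4155) = (-71 - 15)*(-1/4155) = -86*(-1/4155) = 86/4155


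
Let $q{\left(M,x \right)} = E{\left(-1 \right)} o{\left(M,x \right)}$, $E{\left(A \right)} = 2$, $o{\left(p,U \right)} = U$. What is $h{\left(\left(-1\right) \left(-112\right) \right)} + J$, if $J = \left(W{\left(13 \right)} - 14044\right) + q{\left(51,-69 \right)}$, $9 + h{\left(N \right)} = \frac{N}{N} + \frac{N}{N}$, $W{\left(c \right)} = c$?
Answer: $-14176$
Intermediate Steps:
$h{\left(N \right)} = -7$ ($h{\left(N \right)} = -9 + \left(\frac{N}{N} + \frac{N}{N}\right) = -9 + \left(1 + 1\right) = -9 + 2 = -7$)
$q{\left(M,x \right)} = 2 x$
$J = -14169$ ($J = \left(13 - 14044\right) + 2 \left(-69\right) = -14031 - 138 = -14169$)
$h{\left(\left(-1\right) \left(-112\right) \right)} + J = -7 - 14169 = -14176$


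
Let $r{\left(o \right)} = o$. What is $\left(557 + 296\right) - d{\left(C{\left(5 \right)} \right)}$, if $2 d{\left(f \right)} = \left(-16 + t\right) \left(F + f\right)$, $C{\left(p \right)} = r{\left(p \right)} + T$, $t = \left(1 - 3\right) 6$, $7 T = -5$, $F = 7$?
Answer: $1011$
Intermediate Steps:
$T = - \frac{5}{7}$ ($T = \frac{1}{7} \left(-5\right) = - \frac{5}{7} \approx -0.71429$)
$t = -12$ ($t = \left(-2\right) 6 = -12$)
$C{\left(p \right)} = - \frac{5}{7} + p$ ($C{\left(p \right)} = p - \frac{5}{7} = - \frac{5}{7} + p$)
$d{\left(f \right)} = -98 - 14 f$ ($d{\left(f \right)} = \frac{\left(-16 - 12\right) \left(7 + f\right)}{2} = \frac{\left(-28\right) \left(7 + f\right)}{2} = \frac{-196 - 28 f}{2} = -98 - 14 f$)
$\left(557 + 296\right) - d{\left(C{\left(5 \right)} \right)} = \left(557 + 296\right) - \left(-98 - 14 \left(- \frac{5}{7} + 5\right)\right) = 853 - \left(-98 - 60\right) = 853 - -158 = 853 + 158 = 1011$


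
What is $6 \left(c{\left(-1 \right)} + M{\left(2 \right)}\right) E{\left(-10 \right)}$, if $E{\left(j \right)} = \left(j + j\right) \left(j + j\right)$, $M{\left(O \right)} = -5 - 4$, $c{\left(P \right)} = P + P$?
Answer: $-26400$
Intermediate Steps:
$c{\left(P \right)} = 2 P$
$M{\left(O \right)} = -9$
$E{\left(j \right)} = 4 j^{2}$ ($E{\left(j \right)} = 2 j 2 j = 4 j^{2}$)
$6 \left(c{\left(-1 \right)} + M{\left(2 \right)}\right) E{\left(-10 \right)} = 6 \left(2 \left(-1\right) - 9\right) 4 \left(-10\right)^{2} = 6 \left(-2 - 9\right) 4 \cdot 100 = 6 \left(-11\right) 400 = \left(-66\right) 400 = -26400$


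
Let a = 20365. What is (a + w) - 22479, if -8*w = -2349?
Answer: -14563/8 ≈ -1820.4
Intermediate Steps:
w = 2349/8 (w = -⅛*(-2349) = 2349/8 ≈ 293.63)
(a + w) - 22479 = (20365 + 2349/8) - 22479 = 165269/8 - 22479 = -14563/8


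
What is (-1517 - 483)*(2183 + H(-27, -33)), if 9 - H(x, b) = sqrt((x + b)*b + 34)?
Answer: -4384000 + 2000*sqrt(2014) ≈ -4.2942e+6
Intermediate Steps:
H(x, b) = 9 - sqrt(34 + b*(b + x)) (H(x, b) = 9 - sqrt((x + b)*b + 34) = 9 - sqrt((b + x)*b + 34) = 9 - sqrt(b*(b + x) + 34) = 9 - sqrt(34 + b*(b + x)))
(-1517 - 483)*(2183 + H(-27, -33)) = (-1517 - 483)*(2183 + (9 - sqrt(34 + (-33)**2 - 33*(-27)))) = -2000*(2183 + (9 - sqrt(34 + 1089 + 891))) = -2000*(2183 + (9 - sqrt(2014))) = -2000*(2192 - sqrt(2014)) = -4384000 + 2000*sqrt(2014)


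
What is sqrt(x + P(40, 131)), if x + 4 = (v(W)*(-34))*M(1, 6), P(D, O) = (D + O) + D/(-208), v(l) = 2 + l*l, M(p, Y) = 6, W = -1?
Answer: 5*I*sqrt(12038)/26 ≈ 21.1*I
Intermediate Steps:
v(l) = 2 + l**2
P(D, O) = O + 207*D/208 (P(D, O) = (D + O) + D*(-1/208) = (D + O) - D/208 = O + 207*D/208)
x = -616 (x = -4 + ((2 + (-1)**2)*(-34))*6 = -4 + ((2 + 1)*(-34))*6 = -4 + (3*(-34))*6 = -4 - 102*6 = -4 - 612 = -616)
sqrt(x + P(40, 131)) = sqrt(-616 + (131 + (207/208)*40)) = sqrt(-616 + (131 + 1035/26)) = sqrt(-616 + 4441/26) = sqrt(-11575/26) = 5*I*sqrt(12038)/26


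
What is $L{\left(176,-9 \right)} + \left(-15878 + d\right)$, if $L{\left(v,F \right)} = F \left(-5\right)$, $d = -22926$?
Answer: $-38759$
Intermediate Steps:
$L{\left(v,F \right)} = - 5 F$
$L{\left(176,-9 \right)} + \left(-15878 + d\right) = \left(-5\right) \left(-9\right) - 38804 = 45 - 38804 = -38759$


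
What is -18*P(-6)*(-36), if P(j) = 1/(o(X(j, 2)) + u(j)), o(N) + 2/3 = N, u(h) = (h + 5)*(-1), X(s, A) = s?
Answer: -1944/17 ≈ -114.35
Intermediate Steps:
u(h) = -5 - h (u(h) = (5 + h)*(-1) = -5 - h)
o(N) = -2/3 + N
P(j) = -3/17 (P(j) = 1/((-2/3 + j) + (-5 - j)) = 1/(-17/3) = -3/17)
-18*P(-6)*(-36) = -18*(-3/17)*(-36) = (54/17)*(-36) = -1944/17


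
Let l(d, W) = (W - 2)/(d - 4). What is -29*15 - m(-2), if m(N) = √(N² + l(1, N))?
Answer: -435 - 4*√3/3 ≈ -437.31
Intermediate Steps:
l(d, W) = (-2 + W)/(-4 + d)
m(N) = √(⅔ + N² - N/3) (m(N) = √(N² + (-2 + N)/(-4 + 1)) = √(N² + (-2 + N)/(-3)) = √(N² - (-2 + N)/3) = √(N² + (⅔ - N/3)) = √(⅔ + N² - N/3))
-29*15 - m(-2) = -29*15 - √(6 - 3*(-2) + 9*(-2)²)/3 = -435 - √(6 + 6 + 9*4)/3 = -435 - √(6 + 6 + 36)/3 = -435 - √48/3 = -435 - 4*√3/3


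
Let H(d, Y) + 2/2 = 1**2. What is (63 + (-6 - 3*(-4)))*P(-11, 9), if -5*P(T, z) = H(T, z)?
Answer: 0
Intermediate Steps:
H(d, Y) = 0 (H(d, Y) = -1 + 1**2 = -1 + 1 = 0)
P(T, z) = 0 (P(T, z) = -1/5*0 = 0)
(63 + (-6 - 3*(-4)))*P(-11, 9) = (63 + (-6 - 3*(-4)))*0 = (63 + (-6 + 12))*0 = (63 + 6)*0 = 69*0 = 0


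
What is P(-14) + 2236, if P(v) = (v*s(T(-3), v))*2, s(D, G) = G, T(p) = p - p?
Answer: 2628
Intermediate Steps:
T(p) = 0
P(v) = 2*v**2 (P(v) = (v*v)*2 = v**2*2 = 2*v**2)
P(-14) + 2236 = 2*(-14)**2 + 2236 = 2*196 + 2236 = 392 + 2236 = 2628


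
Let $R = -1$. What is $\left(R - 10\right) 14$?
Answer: $-154$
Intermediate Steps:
$\left(R - 10\right) 14 = \left(-1 - 10\right) 14 = \left(-11\right) 14 = -154$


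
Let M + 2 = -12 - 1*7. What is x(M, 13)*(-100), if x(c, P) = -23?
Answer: 2300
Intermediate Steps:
M = -21 (M = -2 + (-12 - 1*7) = -2 + (-12 - 7) = -2 - 19 = -21)
x(M, 13)*(-100) = -23*(-100) = 2300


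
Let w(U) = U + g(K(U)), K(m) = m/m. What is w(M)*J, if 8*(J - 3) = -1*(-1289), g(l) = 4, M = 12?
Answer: 2626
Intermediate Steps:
K(m) = 1
w(U) = 4 + U (w(U) = U + 4 = 4 + U)
J = 1313/8 (J = 3 + (-1*(-1289))/8 = 3 + (⅛)*1289 = 3 + 1289/8 = 1313/8 ≈ 164.13)
w(M)*J = (4 + 12)*(1313/8) = 16*(1313/8) = 2626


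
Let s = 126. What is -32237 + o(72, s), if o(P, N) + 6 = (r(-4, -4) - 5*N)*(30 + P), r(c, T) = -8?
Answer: -97319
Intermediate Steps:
o(P, N) = -6 + (-8 - 5*N)*(30 + P)
-32237 + o(72, s) = -32237 + (-246 - 150*126 - 8*72 - 5*126*72) = -32237 + (-246 - 18900 - 576 - 45360) = -32237 - 65082 = -97319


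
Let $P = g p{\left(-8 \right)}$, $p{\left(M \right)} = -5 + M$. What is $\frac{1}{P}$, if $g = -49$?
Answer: $\frac{1}{637} \approx 0.0015699$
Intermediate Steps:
$P = 637$ ($P = - 49 \left(-5 - 8\right) = \left(-49\right) \left(-13\right) = 637$)
$\frac{1}{P} = \frac{1}{637}$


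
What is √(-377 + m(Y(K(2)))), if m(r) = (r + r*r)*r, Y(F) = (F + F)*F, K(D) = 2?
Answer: √199 ≈ 14.107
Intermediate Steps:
Y(F) = 2*F² (Y(F) = (2*F)*F = 2*F²)
m(r) = r*(r + r²) (m(r) = (r + r²)*r = r*(r + r²))
√(-377 + m(Y(K(2)))) = √(-377 + (2*2²)²*(1 + 2*2²)) = √(-377 + (2*4)²*(1 + 2*4)) = √(-377 + 8²*(1 + 8)) = √(-377 + 64*9) = √(-377 + 576) = √199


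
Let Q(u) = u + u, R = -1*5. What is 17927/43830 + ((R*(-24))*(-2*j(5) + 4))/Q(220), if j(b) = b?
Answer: -591743/482130 ≈ -1.2274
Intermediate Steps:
R = -5
Q(u) = 2*u
17927/43830 + ((R*(-24))*(-2*j(5) + 4))/Q(220) = 17927/43830 + ((-5*(-24))*(-2*5 + 4))/((2*220)) = 17927*(1/43830) + (120*(-10 + 4))/440 = 17927/43830 + (120*(-6))*(1/440) = 17927/43830 - 720*1/440 = 17927/43830 - 18/11 = -591743/482130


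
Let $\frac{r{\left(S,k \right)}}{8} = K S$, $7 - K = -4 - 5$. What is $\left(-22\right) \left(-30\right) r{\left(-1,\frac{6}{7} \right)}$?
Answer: $-84480$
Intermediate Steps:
$K = 16$ ($K = 7 - \left(-4 - 5\right) = 7 - -9 = 7 + 9 = 16$)
$r{\left(S,k \right)} = 128 S$ ($r{\left(S,k \right)} = 8 \cdot 16 S = 128 S$)
$\left(-22\right) \left(-30\right) r{\left(-1,\frac{6}{7} \right)} = \left(-22\right) \left(-30\right) 128 \left(-1\right) = 660 \left(-128\right) = -84480$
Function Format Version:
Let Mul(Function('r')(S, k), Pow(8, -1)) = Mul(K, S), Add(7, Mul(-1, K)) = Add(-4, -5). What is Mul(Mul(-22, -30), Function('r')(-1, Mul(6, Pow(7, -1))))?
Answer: -84480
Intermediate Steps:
K = 16 (K = Add(7, Mul(-1, Add(-4, -5))) = Add(7, Mul(-1, -9)) = Add(7, 9) = 16)
Function('r')(S, k) = Mul(128, S) (Function('r')(S, k) = Mul(8, Mul(16, S)) = Mul(128, S))
Mul(Mul(-22, -30), Function('r')(-1, Mul(6, Pow(7, -1)))) = Mul(Mul(-22, -30), Mul(128, -1)) = Mul(660, -128) = -84480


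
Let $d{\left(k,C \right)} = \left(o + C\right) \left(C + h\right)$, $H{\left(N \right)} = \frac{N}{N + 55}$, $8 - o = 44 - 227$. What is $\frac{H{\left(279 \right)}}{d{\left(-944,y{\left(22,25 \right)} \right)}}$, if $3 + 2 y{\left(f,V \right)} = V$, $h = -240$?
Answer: $- \frac{279}{15450172} \approx -1.8058 \cdot 10^{-5}$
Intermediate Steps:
$o = 191$ ($o = 8 - \left(44 - 227\right) = 8 - -183 = 8 + 183 = 191$)
$y{\left(f,V \right)} = - \frac{3}{2} + \frac{V}{2}$
$H{\left(N \right)} = \frac{N}{55 + N}$
$d{\left(k,C \right)} = \left(-240 + C\right) \left(191 + C\right)$ ($d{\left(k,C \right)} = \left(191 + C\right) \left(C - 240\right) = \left(191 + C\right) \left(-240 + C\right) = \left(-240 + C\right) \left(191 + C\right)$)
$\frac{H{\left(279 \right)}}{d{\left(-944,y{\left(22,25 \right)} \right)}} = \frac{279 \frac{1}{55 + 279}}{-45840 + \left(- \frac{3}{2} + \frac{1}{2} \cdot 25\right)^{2} - 49 \left(- \frac{3}{2} + \frac{1}{2} \cdot 25\right)} = \frac{279 \cdot \frac{1}{334}}{-45840 + \left(- \frac{3}{2} + \frac{25}{2}\right)^{2} - 49 \left(- \frac{3}{2} + \frac{25}{2}\right)} = \frac{279 \cdot \frac{1}{334}}{-45840 + 11^{2} - 539} = \frac{279}{334 \left(-45840 + 121 - 539\right)} = \frac{279}{334 \left(-46258\right)} = \frac{279}{334} \left(- \frac{1}{46258}\right) = - \frac{279}{15450172}$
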